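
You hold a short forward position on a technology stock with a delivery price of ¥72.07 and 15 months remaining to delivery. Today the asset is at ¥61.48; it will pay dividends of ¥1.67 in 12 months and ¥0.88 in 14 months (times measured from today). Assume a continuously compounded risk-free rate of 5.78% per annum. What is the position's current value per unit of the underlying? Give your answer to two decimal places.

PV(remaining dividends) I = 1.67·e^(−0.0578·12/12) + 0.88·e^(−0.0578·14/12) = 2.3988
Current forward F = (S − I)·e^(rT) = (61.48 − 2.3988)·e^(0.0578·15/12) = 59.0812 × 1.074924 = 63.5078
Value (long) = (F − K)·e^(−rT) = (63.5078 − 72.07) × 0.930298 = -7.9654
Short position value = −(long value) = ¥7.97

¥7.97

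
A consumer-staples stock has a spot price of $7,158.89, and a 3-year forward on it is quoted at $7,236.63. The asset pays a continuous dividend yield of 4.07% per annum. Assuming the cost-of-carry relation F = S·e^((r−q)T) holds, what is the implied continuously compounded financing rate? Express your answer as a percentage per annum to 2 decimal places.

4.43%

From F = S·e^((r−q)T): (r − q) = ln(F/S)/T
ln(7236.63/7158.89) = ln(1.010859) = 0.010800
(r − q) = 0.010800 / (3) = 0.003600
r = ln(F/S)/T + q = 0.003600 + 0.0407 = 0.044300
r = 4.43%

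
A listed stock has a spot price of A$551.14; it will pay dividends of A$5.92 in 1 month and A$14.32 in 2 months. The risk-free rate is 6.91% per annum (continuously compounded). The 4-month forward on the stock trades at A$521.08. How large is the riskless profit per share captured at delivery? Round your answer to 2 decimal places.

A$22.39 per share

PV(dividends) I = 5.92·e^(−0.0691·1/12) + 14.32·e^(−0.0691·2/12) = 20.0420
Fair forward F* = (S − I)·e^(rT) = (551.14 − 20.0420)·e^0.023033 = 531.0980 × 1.023300 = 543.4726
Market A$521.08 < fair 543.4726: forward underpriced → reverse cash-and-carry (short the stock, invest proceeds at r, pay the dividends, go long the forward).
Profit at T = |F_mkt − F*| = |521.08 − 543.4726| = A$22.39 per share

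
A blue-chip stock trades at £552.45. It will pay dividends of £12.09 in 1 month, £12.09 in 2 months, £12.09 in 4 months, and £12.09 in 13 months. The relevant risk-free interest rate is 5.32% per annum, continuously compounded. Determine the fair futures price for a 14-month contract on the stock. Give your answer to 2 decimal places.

£537.49

PV(dividends) I = 12.09·e^(−0.0532·1/12) + 12.09·e^(−0.0532·2/12) + 12.09·e^(−0.0532·4/12) + 12.09·e^(−0.0532·13/12)
I = 12.0365 + 11.9833 + 11.8775 + 11.4129 = 47.3102
F = (S − I)·e^(rT) = (552.45 − 47.3102) · e^(0.0532·14/12)
= 505.1398 · e^0.062067 = 505.1398 × 1.064034 = £537.49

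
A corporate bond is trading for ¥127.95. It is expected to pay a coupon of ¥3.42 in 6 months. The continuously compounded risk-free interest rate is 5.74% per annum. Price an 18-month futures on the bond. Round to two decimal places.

¥135.83

PV(coupons) I = 3.42·e^(−0.0574·6/12)
I = 3.3232
F = (S − I)·e^(rT) = (127.95 − 3.3232) · e^(0.0574·18/12)
= 124.6268 · e^0.086100 = 124.6268 × 1.089915 = ¥135.83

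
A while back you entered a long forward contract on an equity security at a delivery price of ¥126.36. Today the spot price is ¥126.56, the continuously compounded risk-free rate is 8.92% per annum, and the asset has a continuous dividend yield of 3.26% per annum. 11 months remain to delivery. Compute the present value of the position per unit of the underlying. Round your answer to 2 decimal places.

¥6.39

Current fair forward for the remaining 11 months: F = S·e^((r − q)·T), (r − q) = 0.0892 − 0.0326 = 0.0566
F = 126.56 · e^(0.0566 × 11/12) = 126.56 × 1.053253 = 133.2997
Value of long forward = (F − K)·e^(−rT) = (133.2997 − 126.36) · e^(−0.0892·11/12)
= 6.9397 × 0.921487 = 6.39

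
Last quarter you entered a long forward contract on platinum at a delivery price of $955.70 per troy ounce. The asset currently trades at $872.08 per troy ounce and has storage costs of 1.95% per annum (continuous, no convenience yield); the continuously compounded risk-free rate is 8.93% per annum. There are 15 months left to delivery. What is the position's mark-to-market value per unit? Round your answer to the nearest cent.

Current fair forward for the remaining 15 months: F = S·e^((r + u)·T), (r + u) = 0.0893 + 0.0195 = 0.1088
F = 872.08 · e^(0.1088 × 15/12) = 872.08 × 1.145682 = 999.1264
Value of long forward = (F − K)·e^(−rT) = (999.1264 − 955.70) · e^(−0.0893·15/12)
= 43.4264 × 0.894380 = 38.84

$38.84 per troy ounce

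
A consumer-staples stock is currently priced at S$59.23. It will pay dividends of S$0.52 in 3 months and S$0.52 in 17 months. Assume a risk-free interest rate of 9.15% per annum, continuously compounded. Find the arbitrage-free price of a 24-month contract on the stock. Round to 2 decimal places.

PV(dividends) I = 0.52·e^(−0.0915·3/12) + 0.52·e^(−0.0915·17/12)
I = 0.5082 + 0.4568 = 0.9650
F = (S − I)·e^(rT) = (59.23 − 0.9650) · e^(0.0915·24/12)
= 58.2650 · e^0.183000 = 58.2650 × 1.200814 = S$69.97

S$69.97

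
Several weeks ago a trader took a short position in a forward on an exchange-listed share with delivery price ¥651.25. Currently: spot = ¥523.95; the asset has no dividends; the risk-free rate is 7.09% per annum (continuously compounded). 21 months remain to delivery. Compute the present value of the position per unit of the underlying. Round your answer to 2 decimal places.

Current fair forward for the remaining 21 months: F = S·e^(r·T), r = 0.0709
F = 523.95 · e^(0.0709 × 21/12) = 523.95 × 1.132101 = 593.1643
Value of long forward = (F − K)·e^(−rT) = (593.1643 − 651.25) · e^(−0.0709·21/12)
= -58.0857 × 0.883314 = -51.31
Short position value = −(long value) = ¥51.31

¥51.31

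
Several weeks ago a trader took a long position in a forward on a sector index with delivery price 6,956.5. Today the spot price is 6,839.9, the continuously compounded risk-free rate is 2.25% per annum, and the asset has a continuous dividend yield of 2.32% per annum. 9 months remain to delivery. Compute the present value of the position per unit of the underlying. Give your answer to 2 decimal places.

Current fair forward for the remaining 9 months: F = S·e^((r − q)·T), (r − q) = 0.0225 − 0.0232 = -0.0007
F = 6839.9 · e^(-0.0007 × 9/12) = 6839.9 × 0.99947514 = 6836.3100
Value of long forward = (F − K)·e^(−rT) = (6836.3100 − 6956.5) · e^(−0.0225·9/12)
= -120.1900 × 0.98326659 = -118.18

-118.18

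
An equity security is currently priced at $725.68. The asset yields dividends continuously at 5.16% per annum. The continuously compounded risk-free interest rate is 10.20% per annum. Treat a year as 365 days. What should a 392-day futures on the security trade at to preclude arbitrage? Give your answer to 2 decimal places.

F = S·e^((r − q)T) = 725.68 · e^((0.1020 − 0.0516) × 392/365)
= 725.68 · e^0.054128 = 725.68 × 1.055620
F = $766.04

$766.04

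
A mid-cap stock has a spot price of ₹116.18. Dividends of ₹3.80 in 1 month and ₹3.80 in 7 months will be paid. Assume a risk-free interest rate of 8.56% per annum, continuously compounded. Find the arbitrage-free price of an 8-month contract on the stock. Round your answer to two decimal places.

PV(dividends) I = 3.80·e^(−0.0856·1/12) + 3.80·e^(−0.0856·7/12)
I = 3.7730 + 3.6149 = 7.3879
F = (S − I)·e^(rT) = (116.18 − 7.3879) · e^(0.0856·8/12)
= 108.7921 · e^0.057067 = 108.7921 × 1.058727 = ₹115.18

₹115.18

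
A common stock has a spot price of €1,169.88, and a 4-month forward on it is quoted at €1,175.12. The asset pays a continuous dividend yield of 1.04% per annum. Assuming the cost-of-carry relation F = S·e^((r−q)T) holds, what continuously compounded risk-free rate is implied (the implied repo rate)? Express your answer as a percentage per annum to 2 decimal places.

From F = S·e^((r−q)T): (r − q) = ln(F/S)/T
ln(1175.12/1169.88) = ln(1.004479) = 0.004469
(r − q) = 0.004469 / (4/12) = 0.013407
r = ln(F/S)/T + q = 0.013407 + 0.0104 = 0.023807
r = 2.38%

2.38%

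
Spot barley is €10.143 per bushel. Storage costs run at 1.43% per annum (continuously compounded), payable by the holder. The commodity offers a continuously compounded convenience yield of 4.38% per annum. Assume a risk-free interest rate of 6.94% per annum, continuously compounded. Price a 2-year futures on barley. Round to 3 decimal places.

€10.986 per bushel

Net carry = r + u − y = 0.0694 + 0.0143 − 0.0438 = 0.0399
F = S·e^((r+u−y)T) = 10.143 · e^(0.0399 × 2) = 10.143 · e^0.079800
= 10.143 × 1.083070 = €10.986 per bushel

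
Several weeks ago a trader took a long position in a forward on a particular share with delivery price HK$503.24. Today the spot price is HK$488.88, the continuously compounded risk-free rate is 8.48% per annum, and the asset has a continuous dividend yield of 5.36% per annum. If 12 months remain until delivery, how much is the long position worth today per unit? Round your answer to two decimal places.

Current fair forward for the remaining 12 months: F = S·e^((r − q)·T), (r − q) = 0.0848 − 0.0536 = 0.0312
F = 488.88 · e^(0.0312 × 12/12) = 488.88 × 1.031692 = 504.3736
Value of long forward = (F − K)·e^(−rT) = (504.3736 − 503.24) · e^(−0.0848·12/12)
= 1.1336 × 0.918696 = 1.04

HK$1.04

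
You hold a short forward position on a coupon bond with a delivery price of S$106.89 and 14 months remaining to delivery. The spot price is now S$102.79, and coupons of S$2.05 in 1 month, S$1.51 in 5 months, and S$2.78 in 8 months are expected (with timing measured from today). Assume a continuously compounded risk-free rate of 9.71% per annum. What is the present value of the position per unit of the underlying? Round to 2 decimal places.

-S$1.26

PV(remaining coupons) I = 2.05·e^(−0.0971·1/12) + 1.51·e^(−0.0971·5/12) + 2.78·e^(−0.0971·8/12) = 6.0893
Current forward F = (S − I)·e^(rT) = (102.79 − 6.0893)·e^(0.0971·14/12) = 96.7007 × 1.119949 = 108.2999
Value (long) = (F − K)·e^(−rT) = (108.2999 − 106.89) × 0.892898 = 1.2589
Short position value = −(long value) = -S$1.26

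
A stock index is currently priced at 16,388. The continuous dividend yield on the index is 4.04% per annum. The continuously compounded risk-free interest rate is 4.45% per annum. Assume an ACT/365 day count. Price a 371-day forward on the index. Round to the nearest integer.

16,456

F = S·e^((r − q)T) = 16388 · e^((0.0445 − 0.0404) × 371/365)
= 16388 · e^0.004167 = 16388 × 1.004176
F = 16,456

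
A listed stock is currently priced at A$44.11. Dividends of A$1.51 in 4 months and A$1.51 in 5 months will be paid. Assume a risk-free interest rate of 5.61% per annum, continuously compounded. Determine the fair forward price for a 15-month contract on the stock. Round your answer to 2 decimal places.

PV(dividends) I = 1.51·e^(−0.0561·4/12) + 1.51·e^(−0.0561·5/12)
I = 1.4820 + 1.4751 = 2.9571
F = (S − I)·e^(rT) = (44.11 − 2.9571) · e^(0.0561·15/12)
= 41.1529 · e^0.070125 = 41.1529 × 1.072642 = A$44.14

A$44.14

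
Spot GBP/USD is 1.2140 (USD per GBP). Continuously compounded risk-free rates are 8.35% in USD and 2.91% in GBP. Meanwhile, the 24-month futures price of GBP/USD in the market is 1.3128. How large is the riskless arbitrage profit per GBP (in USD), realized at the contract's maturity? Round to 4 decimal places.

0.0407 per GBP (in USD)

Fair futures: F* = S·e^(carry·T), with carry = (r_USD − r_GBP) = 0.0835 − 0.0291 = 0.0544
F* = 1.2140 · e^(0.0544 × 24/12) = 1.2140 · e^0.108800 = 1.2140 × 1.114939 = 1.3535
Market 1.3128 < fair 1.3535: forward underpriced → reverse cash-and-carry (short spot, go long the forward).
At maturity, profit = |F_mkt − F*| = |1.3128 − 1.3535| = 0.0407 per GBP (in USD)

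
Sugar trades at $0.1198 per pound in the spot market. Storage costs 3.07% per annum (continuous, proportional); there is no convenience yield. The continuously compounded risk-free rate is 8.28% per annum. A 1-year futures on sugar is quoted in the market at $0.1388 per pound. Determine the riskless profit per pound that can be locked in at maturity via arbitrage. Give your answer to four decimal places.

Fair futures: F* = S·e^(carry·T), with carry = (r + u) = 0.0828 + 0.0307 = 0.1135
F* = 0.1198 · e^(0.1135 × 1) = 0.1198 · e^0.113500 = 0.1198 × 1.120192 = $0.1342
Market $0.1388 > fair $0.1342: forward overpriced → cash-and-carry (buy spot, short the forward).
At maturity, profit = |F_mkt − F*| = |0.1388 − 0.1342| = $0.0046 per pound

$0.0046 per pound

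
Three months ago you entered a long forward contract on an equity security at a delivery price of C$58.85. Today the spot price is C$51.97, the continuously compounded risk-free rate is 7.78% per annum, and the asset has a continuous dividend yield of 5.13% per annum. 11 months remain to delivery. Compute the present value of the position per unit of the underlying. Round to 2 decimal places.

Current fair forward for the remaining 11 months: F = S·e^((r − q)·T), (r − q) = 0.0778 − 0.0513 = 0.0265
F = 51.97 · e^(0.0265 × 11/12) = 51.97 × 1.024589 = 53.2479
Value of long forward = (F − K)·e^(−rT) = (53.2479 − 58.85) · e^(−0.0778·11/12)
= -5.6021 × 0.931167 = -5.22

-C$5.22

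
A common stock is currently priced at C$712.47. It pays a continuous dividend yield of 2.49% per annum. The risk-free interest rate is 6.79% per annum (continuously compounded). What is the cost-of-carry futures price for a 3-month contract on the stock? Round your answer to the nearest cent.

F = S·e^((r − q)T) = 712.47 · e^((0.0679 − 0.0249) × 3/12)
= 712.47 · e^0.010750 = 712.47 × 1.010808
F = C$720.17

C$720.17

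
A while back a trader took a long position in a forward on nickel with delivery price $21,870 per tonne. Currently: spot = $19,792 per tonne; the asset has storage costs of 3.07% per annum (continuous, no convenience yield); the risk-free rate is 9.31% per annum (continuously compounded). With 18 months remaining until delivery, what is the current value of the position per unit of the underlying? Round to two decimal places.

Current fair forward for the remaining 18 months: F = S·e^((r + u)·T), (r + u) = 0.0931 + 0.0307 = 0.1238
F = 19792 · e^(0.1238 × 18/12) = 19792 × 1.20406099 = 23830.7751
Value of long forward = (F − K)·e^(−rT) = (23830.7751 − 21870) · e^(−0.0931·18/12)
= 1960.7751 × 0.86966256 = 1705.21

$1705.21 per tonne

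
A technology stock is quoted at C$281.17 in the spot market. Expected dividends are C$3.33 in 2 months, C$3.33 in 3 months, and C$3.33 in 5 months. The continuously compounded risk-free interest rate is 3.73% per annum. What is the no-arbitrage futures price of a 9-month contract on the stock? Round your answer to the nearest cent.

C$278.98

PV(dividends) I = 3.33·e^(−0.0373·2/12) + 3.33·e^(−0.0373·3/12) + 3.33·e^(−0.0373·5/12)
I = 3.3094 + 3.2991 + 3.2786 = 9.8871
F = (S − I)·e^(rT) = (281.17 − 9.8871) · e^(0.0373·9/12)
= 271.2829 · e^0.027975 = 271.2829 × 1.028370 = C$278.98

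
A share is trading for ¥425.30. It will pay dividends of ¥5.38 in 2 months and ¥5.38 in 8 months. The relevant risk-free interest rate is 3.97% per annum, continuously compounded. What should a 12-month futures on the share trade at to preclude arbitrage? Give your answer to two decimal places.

PV(dividends) I = 5.38·e^(−0.0397·2/12) + 5.38·e^(−0.0397·8/12)
I = 5.3445 + 5.2395 = 10.5840
F = (S − I)·e^(rT) = (425.30 − 10.5840) · e^(0.0397·12/12)
= 414.7160 · e^0.039700 = 414.7160 × 1.040499 = ¥431.51

¥431.51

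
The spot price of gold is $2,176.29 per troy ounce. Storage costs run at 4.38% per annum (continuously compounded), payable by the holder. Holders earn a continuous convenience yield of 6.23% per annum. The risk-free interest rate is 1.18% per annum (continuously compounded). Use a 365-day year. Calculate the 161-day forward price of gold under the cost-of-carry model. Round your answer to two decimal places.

Net carry = r + u − y = 0.0118 + 0.0438 − 0.0623 = -0.0067
F = S·e^((r+u−y)T) = 2176.29 · e^(-0.0067 × 161/365) = 2176.29 · e^-0.00295534
= 2176.29 × 0.99704902 = $2,169.87 per troy ounce

$2,169.87 per troy ounce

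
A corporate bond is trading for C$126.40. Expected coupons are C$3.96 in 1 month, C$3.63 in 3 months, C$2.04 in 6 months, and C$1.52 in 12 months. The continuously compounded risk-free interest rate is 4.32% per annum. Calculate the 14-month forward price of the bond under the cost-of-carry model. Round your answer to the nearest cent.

PV(coupons) I = 3.96·e^(−0.0432·1/12) + 3.63·e^(−0.0432·3/12) + 2.04·e^(−0.0432·6/12) + 1.52·e^(−0.0432·12/12)
I = 3.9458 + 3.5910 + 1.9964 + 1.4557 = 10.9889
F = (S − I)·e^(rT) = (126.40 − 10.9889) · e^(0.0432·14/12)
= 115.4111 · e^0.050400 = 115.4111 × 1.051692 = C$121.38

C$121.38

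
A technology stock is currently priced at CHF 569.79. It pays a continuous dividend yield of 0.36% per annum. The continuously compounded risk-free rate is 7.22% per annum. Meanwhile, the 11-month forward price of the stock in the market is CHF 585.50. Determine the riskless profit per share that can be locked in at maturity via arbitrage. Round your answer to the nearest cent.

Fair forward: F* = S·e^(carry·T), with carry = (r − q) = 0.0722 − 0.0036 = 0.0686
F* = 569.79 · e^(0.0686 × 11/12) = 569.79 · e^0.062883 = 569.79 × 1.064902 = CHF 606.7705
Market CHF 585.50 < fair CHF 606.7705: forward underpriced → reverse cash-and-carry (short spot, go long the forward).
At maturity, profit = |F_mkt − F*| = |585.50 − 606.7705| = CHF 21.27 per share

CHF 21.27 per share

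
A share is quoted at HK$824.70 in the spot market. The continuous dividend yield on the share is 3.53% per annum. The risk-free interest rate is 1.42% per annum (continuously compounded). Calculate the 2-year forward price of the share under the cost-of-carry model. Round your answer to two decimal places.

HK$790.62

F = S·e^((r − q)T) = 824.70 · e^((0.0142 − 0.0353) × 2)
= 824.70 · e^-0.042200 = 824.70 × 0.958678
F = HK$790.62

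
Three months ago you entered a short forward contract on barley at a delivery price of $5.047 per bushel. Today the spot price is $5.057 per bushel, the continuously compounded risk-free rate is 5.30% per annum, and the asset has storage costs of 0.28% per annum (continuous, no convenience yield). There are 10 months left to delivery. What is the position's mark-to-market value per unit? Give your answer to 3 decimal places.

-$0.240 per bushel

Current fair forward for the remaining 10 months: F = S·e^((r + u)·T), (r + u) = 0.0530 + 0.0028 = 0.0558
F = 5.057 · e^(0.0558 × 10/12) = 5.057 × 1.047598 = 5.2977
Value of long forward = (F − K)·e^(−rT) = (5.2977 − 5.047) · e^(−0.0530·10/12)
= 0.2507 × 0.956794 = 0.240
Short position value = −(long value) = -$0.240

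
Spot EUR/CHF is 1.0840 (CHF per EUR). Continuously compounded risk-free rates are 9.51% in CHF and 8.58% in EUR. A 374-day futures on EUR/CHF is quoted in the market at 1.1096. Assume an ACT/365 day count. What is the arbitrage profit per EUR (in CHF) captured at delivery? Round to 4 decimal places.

Fair futures: F* = S·e^(carry·T), with carry = (r_CHF − r_EUR) = 0.0951 − 0.0858 = 0.0093
F* = 1.0840 · e^(0.0093 × 374/365) = 1.0840 · e^0.009529 = 1.0840 × 1.009575 = 1.0944
Market 1.1096 > fair 1.0944: forward overpriced → cash-and-carry (buy spot, short the forward).
At maturity, profit = |F_mkt − F*| = |1.1096 − 1.0944| = 0.0152 per EUR (in CHF)

0.0152 per EUR (in CHF)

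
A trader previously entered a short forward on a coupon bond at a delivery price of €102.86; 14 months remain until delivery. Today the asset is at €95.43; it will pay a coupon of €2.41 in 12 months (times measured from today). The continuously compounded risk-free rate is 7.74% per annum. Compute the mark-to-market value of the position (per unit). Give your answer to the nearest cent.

PV(remaining coupons) I = 2.41·e^(−0.0774·12/12) = 2.2305
Current forward F = (S − I)·e^(rT) = (95.43 − 2.2305)·e^(0.0774·14/12) = 93.1995 × 1.094503 = 102.0071
Value (long) = (F − K)·e^(−rT) = (102.0071 − 102.86) × 0.913657 = -0.7793
Short position value = −(long value) = €0.78

€0.78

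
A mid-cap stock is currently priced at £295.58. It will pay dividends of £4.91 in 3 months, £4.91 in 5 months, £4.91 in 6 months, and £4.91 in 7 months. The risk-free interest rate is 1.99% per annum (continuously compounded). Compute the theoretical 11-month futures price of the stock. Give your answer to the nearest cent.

PV(dividends) I = 4.91·e^(−0.0199·3/12) + 4.91·e^(−0.0199·5/12) + 4.91·e^(−0.0199·6/12) + 4.91·e^(−0.0199·7/12)
I = 4.8856 + 4.8695 + 4.8614 + 4.8533 = 19.4698
F = (S − I)·e^(rT) = (295.58 − 19.4698) · e^(0.0199·11/12)
= 276.1102 · e^0.018242 = 276.1102 × 1.018409 = £281.19

£281.19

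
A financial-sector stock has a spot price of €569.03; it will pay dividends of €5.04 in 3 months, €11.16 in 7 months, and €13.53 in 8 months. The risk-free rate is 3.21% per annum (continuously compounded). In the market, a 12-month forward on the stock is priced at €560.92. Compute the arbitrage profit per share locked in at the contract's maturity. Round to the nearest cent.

PV(dividends) I = 5.04·e^(−0.0321·3/12) + 11.16·e^(−0.0321·7/12) + 13.53·e^(−0.0321·8/12) = 29.1962
Fair forward F* = (S − I)·e^(rT) = (569.03 − 29.1962)·e^0.032100 = 539.8338 × 1.032621 = 557.4437
Market €560.92 > fair 557.4437: forward overpriced → cash-and-carry (borrow at r, buy the stock and collect the dividends, short the forward).
Profit at T = |F_mkt − F*| = |560.92 − 557.4437| = €3.48 per share

€3.48 per share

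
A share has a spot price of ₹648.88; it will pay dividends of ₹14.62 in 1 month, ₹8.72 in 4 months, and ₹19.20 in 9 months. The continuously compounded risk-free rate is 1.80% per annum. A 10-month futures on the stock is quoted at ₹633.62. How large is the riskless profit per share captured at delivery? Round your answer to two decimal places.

₹17.78 per share

PV(dividends) I = 14.62·e^(−0.0180·1/12) + 8.72·e^(−0.0180·4/12) + 19.20·e^(−0.0180·9/12) = 42.2085
Fair futures F* = (S − I)·e^(rT) = (648.88 − 42.2085)·e^0.015000 = 606.6715 × 1.015113 = 615.8401
Market ₹633.62 > fair 615.8401: forward overpriced → cash-and-carry (borrow at r, buy the stock and collect the dividends, short the forward).
Profit at T = |F_mkt − F*| = |633.62 − 615.8401| = ₹17.78 per share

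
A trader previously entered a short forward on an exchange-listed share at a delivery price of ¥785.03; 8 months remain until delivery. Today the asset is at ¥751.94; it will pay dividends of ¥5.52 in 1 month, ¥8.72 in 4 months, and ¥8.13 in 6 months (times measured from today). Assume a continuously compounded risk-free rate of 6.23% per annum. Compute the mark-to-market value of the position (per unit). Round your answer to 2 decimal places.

PV(remaining dividends) I = 5.52·e^(−0.0623·1/12) + 8.72·e^(−0.0623·4/12) + 8.13·e^(−0.0623·6/12) = 21.9129
Current forward F = (S − I)·e^(rT) = (751.94 − 21.9129)·e^(0.0623·8/12) = 730.0271 × 1.042408 = 760.9861
Value (long) = (F − K)·e^(−rT) = (760.9861 − 785.03) × 0.959317 = -23.0657
Short position value = −(long value) = ¥23.07

¥23.07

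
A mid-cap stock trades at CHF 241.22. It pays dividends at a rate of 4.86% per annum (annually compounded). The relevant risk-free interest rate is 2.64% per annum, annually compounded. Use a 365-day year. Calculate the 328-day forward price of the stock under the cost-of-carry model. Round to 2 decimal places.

CHF 236.63

F = S · (1+r)^T / (1+q)^T
= 241.22 × 1.023692 / 1.043568 = 241.22 × 0.980954
F = CHF 236.63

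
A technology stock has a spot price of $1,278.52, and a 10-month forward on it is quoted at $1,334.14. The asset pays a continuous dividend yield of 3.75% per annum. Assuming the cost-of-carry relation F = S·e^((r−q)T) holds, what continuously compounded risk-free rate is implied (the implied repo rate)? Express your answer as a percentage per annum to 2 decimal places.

8.86%

From F = S·e^((r−q)T): (r − q) = ln(F/S)/T
ln(1334.14/1278.52) = ln(1.043503) = 0.042583
(r − q) = 0.042583 / (10/12) = 0.051100
r = ln(F/S)/T + q = 0.051100 + 0.0375 = 0.088600
r = 8.86%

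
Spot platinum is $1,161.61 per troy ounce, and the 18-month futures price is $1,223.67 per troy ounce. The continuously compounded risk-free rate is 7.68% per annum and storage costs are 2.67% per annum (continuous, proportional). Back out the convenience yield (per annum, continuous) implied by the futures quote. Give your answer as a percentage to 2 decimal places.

6.88%

F = S·e^((r+u−y)T) ⇒ (r+u−y) = ln(F/S)/T
ln(1223.67/1161.61) = 0.052048; /T ⇒ 0.034699
y = r + u − ln(F/S)/T = 0.0768 + 0.0267 − 0.034699 = 0.068801
y = 6.88%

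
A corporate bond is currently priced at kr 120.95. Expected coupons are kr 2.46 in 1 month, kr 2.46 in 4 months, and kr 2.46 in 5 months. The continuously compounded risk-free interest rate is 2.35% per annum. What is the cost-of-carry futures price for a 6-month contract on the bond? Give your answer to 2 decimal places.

PV(coupons) I = 2.46·e^(−0.0235·1/12) + 2.46·e^(−0.0235·4/12) + 2.46·e^(−0.0235·5/12)
I = 2.4552 + 2.4408 + 2.4360 = 7.3320
F = (S − I)·e^(rT) = (120.95 − 7.3320) · e^(0.0235·6/12)
= 113.6180 · e^0.011750 = 113.6180 × 1.011819 = kr 114.96

kr 114.96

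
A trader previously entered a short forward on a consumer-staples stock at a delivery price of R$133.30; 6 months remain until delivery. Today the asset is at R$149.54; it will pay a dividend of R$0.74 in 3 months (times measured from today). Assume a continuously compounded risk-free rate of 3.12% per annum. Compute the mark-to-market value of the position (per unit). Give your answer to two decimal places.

PV(remaining dividends) I = 0.74·e^(−0.0312·3/12) = 0.7343
Current forward F = (S − I)·e^(rT) = (149.54 − 0.7343)·e^(0.0312·6/12) = 148.8057 × 1.015722 = 151.1452
Value (long) = (F − K)·e^(−rT) = (151.1452 − 133.30) × 0.984521 = 17.5690
Short position value = −(long value) = -R$17.57

-R$17.57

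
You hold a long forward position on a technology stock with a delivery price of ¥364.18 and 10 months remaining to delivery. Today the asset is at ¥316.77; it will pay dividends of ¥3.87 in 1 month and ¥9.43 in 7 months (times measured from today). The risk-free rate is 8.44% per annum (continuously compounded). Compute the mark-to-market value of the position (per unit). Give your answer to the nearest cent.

-¥35.50

PV(remaining dividends) I = 3.87·e^(−0.0844·1/12) + 9.43·e^(−0.0844·7/12) = 12.8198
Current forward F = (S − I)·e^(rT) = (316.77 − 12.8198)·e^(0.0844·10/12) = 303.9502 × 1.072866 = 326.0978
Value (long) = (F − K)·e^(−rT) = (326.0978 − 364.18) × 0.932083 = -35.4958
Value = -¥35.50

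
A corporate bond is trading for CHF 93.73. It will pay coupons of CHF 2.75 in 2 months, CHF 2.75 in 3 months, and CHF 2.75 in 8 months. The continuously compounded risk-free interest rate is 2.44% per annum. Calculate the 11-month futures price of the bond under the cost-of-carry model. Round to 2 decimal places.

PV(coupons) I = 2.75·e^(−0.0244·2/12) + 2.75·e^(−0.0244·3/12) + 2.75·e^(−0.0244·8/12)
I = 2.7388 + 2.7333 + 2.7056 = 8.1777
F = (S − I)·e^(rT) = (93.73 − 8.1777) · e^(0.0244·11/12)
= 85.5523 · e^0.022367 = 85.5523 × 1.022619 = CHF 87.49

CHF 87.49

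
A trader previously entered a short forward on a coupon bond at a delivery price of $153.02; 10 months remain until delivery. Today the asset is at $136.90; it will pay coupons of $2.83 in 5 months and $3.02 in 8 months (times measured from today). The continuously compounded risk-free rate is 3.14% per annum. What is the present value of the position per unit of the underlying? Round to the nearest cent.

PV(remaining coupons) I = 2.83·e^(−0.0314·5/12) + 3.02·e^(−0.0314·8/12) = 5.7507
Current forward F = (S − I)·e^(rT) = (136.90 − 5.7507)·e^(0.0314·10/12) = 131.1493 × 1.026512 = 134.6263
Value (long) = (F − K)·e^(−rT) = (134.6263 − 153.02) × 0.974173 = -17.9186
Short position value = −(long value) = $17.92

$17.92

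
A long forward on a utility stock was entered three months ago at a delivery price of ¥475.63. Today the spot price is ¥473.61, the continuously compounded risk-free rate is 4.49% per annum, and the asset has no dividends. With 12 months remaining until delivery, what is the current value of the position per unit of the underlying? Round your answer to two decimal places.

¥18.86

Current fair forward for the remaining 12 months: F = S·e^(r·T), r = 0.0449
F = 473.61 · e^(0.0449 × 12/12) = 473.61 × 1.045923 = 495.3596
Value of long forward = (F − K)·e^(−rT) = (495.3596 − 475.63) · e^(−0.0449·12/12)
= 19.7296 × 0.956093 = 18.86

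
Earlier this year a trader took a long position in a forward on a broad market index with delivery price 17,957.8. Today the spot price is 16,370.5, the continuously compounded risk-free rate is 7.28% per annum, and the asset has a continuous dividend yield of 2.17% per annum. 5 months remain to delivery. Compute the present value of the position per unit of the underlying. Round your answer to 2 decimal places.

-1198.11

Current fair forward for the remaining 5 months: F = S·e^((r − q)·T), (r − q) = 0.0728 − 0.0217 = 0.0511
F = 16370.5 · e^(0.0511 × 5/12) = 16370.5 × 1.02151995 = 16722.7923
Value of long forward = (F − K)·e^(−rT) = (16722.7923 − 17957.8) · e^(−0.0728·5/12)
= -1235.0077 × 0.97012211 = -1198.11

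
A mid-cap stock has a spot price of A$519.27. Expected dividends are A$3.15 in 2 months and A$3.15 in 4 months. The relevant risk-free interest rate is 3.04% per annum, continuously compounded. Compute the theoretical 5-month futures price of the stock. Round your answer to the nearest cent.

A$519.56

PV(dividends) I = 3.15·e^(−0.0304·2/12) + 3.15·e^(−0.0304·4/12)
I = 3.1341 + 3.1182 = 6.2523
F = (S − I)·e^(rT) = (519.27 − 6.2523) · e^(0.0304·5/12)
= 513.0177 · e^0.012667 = 513.0177 × 1.012748 = A$519.56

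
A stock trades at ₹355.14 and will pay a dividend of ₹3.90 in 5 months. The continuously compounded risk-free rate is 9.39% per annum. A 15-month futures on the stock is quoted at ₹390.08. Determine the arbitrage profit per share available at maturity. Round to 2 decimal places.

₹5.07 per share

PV(dividends) I = 3.90·e^(−0.0939·5/12) = 3.7504
Fair futures F* = (S − I)·e^(rT) = (355.14 − 3.7504)·e^0.117375 = 351.3896 × 1.124541 = 395.1520
Market ₹390.08 < fair 395.1520: forward underpriced → reverse cash-and-carry (short the stock, invest proceeds at r, pay the dividends, go long the forward).
Profit at T = |F_mkt − F*| = |390.08 − 395.1520| = ₹5.07 per share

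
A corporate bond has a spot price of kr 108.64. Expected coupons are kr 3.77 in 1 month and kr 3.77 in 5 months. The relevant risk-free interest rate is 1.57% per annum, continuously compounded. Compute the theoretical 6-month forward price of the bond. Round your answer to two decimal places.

PV(coupons) I = 3.77·e^(−0.0157·1/12) + 3.77·e^(−0.0157·5/12)
I = 3.7651 + 3.7454 = 7.5105
F = (S − I)·e^(rT) = (108.64 − 7.5105) · e^(0.0157·6/12)
= 101.1295 · e^0.007850 = 101.1295 × 1.007881 = kr 101.93

kr 101.93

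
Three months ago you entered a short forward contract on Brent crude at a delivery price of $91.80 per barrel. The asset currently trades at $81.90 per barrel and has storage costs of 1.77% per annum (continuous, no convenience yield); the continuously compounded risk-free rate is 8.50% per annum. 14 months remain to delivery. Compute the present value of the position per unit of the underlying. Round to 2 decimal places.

-$0.48 per barrel

Current fair forward for the remaining 14 months: F = S·e^((r + u)·T), (r + u) = 0.0850 + 0.0177 = 0.1027
F = 81.90 · e^(0.1027 × 14/12) = 81.90 × 1.127290 = 92.3251
Value of long forward = (F − K)·e^(−rT) = (92.3251 − 91.80) · e^(−0.0850·14/12)
= 0.5251 × 0.905592 = 0.48
Short position value = −(long value) = -$0.48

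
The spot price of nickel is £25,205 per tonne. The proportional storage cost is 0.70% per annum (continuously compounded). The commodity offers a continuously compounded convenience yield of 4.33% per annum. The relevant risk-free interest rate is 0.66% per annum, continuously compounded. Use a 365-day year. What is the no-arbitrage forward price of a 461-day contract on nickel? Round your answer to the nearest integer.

Net carry = r + u − y = 0.0066 + 0.0070 − 0.0433 = -0.0297
F = S·e^((r+u−y)T) = 25205 · e^(-0.0297 × 461/365) = 25205 · e^-0.037512
= 25205 × 0.963183 = £24,277 per tonne

£24,277 per tonne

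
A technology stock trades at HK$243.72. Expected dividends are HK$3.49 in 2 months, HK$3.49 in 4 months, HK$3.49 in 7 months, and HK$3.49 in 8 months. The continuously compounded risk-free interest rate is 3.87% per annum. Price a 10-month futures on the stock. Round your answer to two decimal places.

PV(dividends) I = 3.49·e^(−0.0387·2/12) + 3.49·e^(−0.0387·4/12) + 3.49·e^(−0.0387·7/12) + 3.49·e^(−0.0387·8/12)
I = 3.4676 + 3.4453 + 3.4121 + 3.4011 = 13.7261
F = (S − I)·e^(rT) = (243.72 − 13.7261) · e^(0.0387·10/12)
= 229.9939 · e^0.032250 = 229.9939 × 1.032776 = HK$237.53

HK$237.53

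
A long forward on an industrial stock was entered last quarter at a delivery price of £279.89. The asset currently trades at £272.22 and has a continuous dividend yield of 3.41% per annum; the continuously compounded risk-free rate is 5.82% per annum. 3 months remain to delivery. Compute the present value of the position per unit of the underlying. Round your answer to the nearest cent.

Current fair forward for the remaining 3 months: F = S·e^((r − q)·T), (r − q) = 0.0582 − 0.0341 = 0.0241
F = 272.22 · e^(0.0241 × 3/12) = 272.22 × 1.006043 = 273.8650
Value of long forward = (F − K)·e^(−rT) = (273.8650 − 279.89) · e^(−0.0582·3/12)
= -6.0250 × 0.985555 = -5.94

-£5.94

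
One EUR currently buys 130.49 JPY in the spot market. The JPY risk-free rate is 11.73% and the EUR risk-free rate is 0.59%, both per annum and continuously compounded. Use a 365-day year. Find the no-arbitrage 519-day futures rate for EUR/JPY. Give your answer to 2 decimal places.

152.89

F = S·e^((r_JPY − r_EUR)T) = 130.49 · e^((0.1173 − 0.0059) × 519/365)
= 130.49 · e^0.158402 = 130.49 × 1.171637
F = 152.89 JPY per EUR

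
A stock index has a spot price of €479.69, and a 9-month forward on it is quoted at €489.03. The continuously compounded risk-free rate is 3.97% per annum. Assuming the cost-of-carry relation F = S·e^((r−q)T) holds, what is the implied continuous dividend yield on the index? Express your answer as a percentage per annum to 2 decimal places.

From F = S·e^((r−q)T): (r − q) = ln(F/S)/T
ln(489.03/479.69) = ln(1.019471) = 0.019284
(r − q) = 0.019284 / (9/12) = 0.025712
q = r − ln(F/S)/T = 0.0397 − 0.025712 = 0.013988
q = 1.40%

1.40%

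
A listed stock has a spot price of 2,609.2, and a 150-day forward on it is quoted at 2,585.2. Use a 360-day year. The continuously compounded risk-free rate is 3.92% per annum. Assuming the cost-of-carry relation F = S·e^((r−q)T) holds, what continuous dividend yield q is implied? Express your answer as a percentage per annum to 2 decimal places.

6.14%

From F = S·e^((r−q)T): (r − q) = ln(F/S)/T
ln(2585.2/2609.2) = ln(0.990802) = -0.009241
(r − q) = -0.009241 / (150/360) = -0.022178
q = r − ln(F/S)/T = 0.0392 + 0.022178 = 0.061378
q = 6.14%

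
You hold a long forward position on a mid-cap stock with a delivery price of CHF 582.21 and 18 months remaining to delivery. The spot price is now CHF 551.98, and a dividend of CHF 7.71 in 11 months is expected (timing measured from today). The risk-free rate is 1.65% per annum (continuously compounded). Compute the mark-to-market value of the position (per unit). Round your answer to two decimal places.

PV(remaining dividends) I = 7.71·e^(−0.0165·11/12) = 7.5943
Current forward F = (S − I)·e^(rT) = (551.98 − 7.5943)·e^(0.0165·18/12) = 544.3857 × 1.025059 = 558.0275
Value (long) = (F − K)·e^(−rT) = (558.0275 − 582.21) × 0.975554 = -23.5913
Value = -CHF 23.59

-CHF 23.59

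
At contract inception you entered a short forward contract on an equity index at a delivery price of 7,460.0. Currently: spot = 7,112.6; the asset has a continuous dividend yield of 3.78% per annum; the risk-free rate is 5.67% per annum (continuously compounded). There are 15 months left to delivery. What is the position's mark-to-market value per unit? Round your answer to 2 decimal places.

165.23

Current fair forward for the remaining 15 months: F = S·e^((r − q)·T), (r − q) = 0.0567 − 0.0378 = 0.0189
F = 7112.6 · e^(0.0189 × 15/12) = 7112.6 × 1.02390628 = 7282.6358
Value of long forward = (F − K)·e^(−rT) = (7282.6358 − 7460.0) · e^(−0.0567·15/12)
= -177.3642 × 0.93157833 = -165.23
Short position value = −(long value) = 165.23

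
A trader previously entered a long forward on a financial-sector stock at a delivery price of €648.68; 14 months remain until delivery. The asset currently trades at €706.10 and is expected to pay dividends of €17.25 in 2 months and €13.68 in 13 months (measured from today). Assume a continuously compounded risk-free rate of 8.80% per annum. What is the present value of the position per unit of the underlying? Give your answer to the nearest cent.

PV(remaining dividends) I = 17.25·e^(−0.0880·2/12) + 13.68·e^(−0.0880·13/12) = 29.4349
Current forward F = (S − I)·e^(rT) = (706.10 − 29.4349)·e^(0.0880·14/12) = 676.6651 × 1.108122 = 749.8275
Value (long) = (F − K)·e^(−rT) = (749.8275 − 648.68) × 0.902428 = 91.2783
Value = €91.28

€91.28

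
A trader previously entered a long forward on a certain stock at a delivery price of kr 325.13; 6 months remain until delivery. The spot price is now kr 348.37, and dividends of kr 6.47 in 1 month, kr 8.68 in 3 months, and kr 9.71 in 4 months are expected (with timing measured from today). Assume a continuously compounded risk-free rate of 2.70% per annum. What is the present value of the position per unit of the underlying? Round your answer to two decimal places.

PV(remaining dividends) I = 6.47·e^(−0.0270·1/12) + 8.68·e^(−0.0270·3/12) + 9.71·e^(−0.0270·4/12) = 24.7001
Current forward F = (S − I)·e^(rT) = (348.37 − 24.7001)·e^(0.0270·6/12) = 323.6699 × 1.013592 = 328.0692
Value (long) = (F − K)·e^(−rT) = (328.0692 − 325.13) × 0.986591 = 2.8998
Value = kr 2.90

kr 2.90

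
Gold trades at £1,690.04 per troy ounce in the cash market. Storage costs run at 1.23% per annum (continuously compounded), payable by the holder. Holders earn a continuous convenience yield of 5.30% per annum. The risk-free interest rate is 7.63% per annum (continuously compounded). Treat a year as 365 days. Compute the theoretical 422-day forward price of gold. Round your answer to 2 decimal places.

£1,761.05 per troy ounce

Net carry = r + u − y = 0.0763 + 0.0123 − 0.0530 = 0.0356
F = S·e^((r+u−y)T) = 1690.04 · e^(0.0356 × 422/365) = 1690.04 · e^0.04115945
= 1690.04 × 1.04201824 = £1,761.05 per troy ounce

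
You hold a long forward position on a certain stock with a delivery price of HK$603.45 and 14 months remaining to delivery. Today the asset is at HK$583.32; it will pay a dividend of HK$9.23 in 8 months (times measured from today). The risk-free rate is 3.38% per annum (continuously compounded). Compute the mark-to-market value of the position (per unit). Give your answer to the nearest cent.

PV(remaining dividends) I = 9.23·e^(−0.0338·8/12) = 9.0243
Current forward F = (S − I)·e^(rT) = (583.32 − 9.0243)·e^(0.0338·14/12) = 574.2957 × 1.040221 = 597.3944
Value (long) = (F − K)·e^(−rT) = (597.3944 − 603.45) × 0.961334 = -5.8215
Value = -HK$5.82

-HK$5.82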